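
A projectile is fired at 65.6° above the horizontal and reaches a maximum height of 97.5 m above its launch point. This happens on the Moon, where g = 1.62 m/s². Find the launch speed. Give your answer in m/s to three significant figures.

At the peak v_y = 0, so v_y0 = √(2gH) = √(2 × 1.62 × 97.5) = 17.77 m/s.
v_y0 = v₀ sin θ ⇒ v₀ = 17.77 / sin 65.6° = 19.52 m/s.

19.5 m/s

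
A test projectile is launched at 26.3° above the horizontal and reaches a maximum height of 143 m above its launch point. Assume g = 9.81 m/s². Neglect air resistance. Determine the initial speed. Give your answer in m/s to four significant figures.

119.5 m/s

At the peak v_y = 0, so v_y0 = √(2gH) = √(2 × 9.81 × 143) = 52.97 m/s.
v_y0 = v₀ sin θ ⇒ v₀ = 52.97 / sin 26.3° = 119.5 m/s.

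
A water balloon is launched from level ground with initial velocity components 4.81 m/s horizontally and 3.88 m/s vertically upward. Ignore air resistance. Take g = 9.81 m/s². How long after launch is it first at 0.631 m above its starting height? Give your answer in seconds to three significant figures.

0.229 s

Height y(t) = 3.880 t − 4.905 t² = 0.631 gives 4.905 t² − 3.880 t + 0.631 = 0.
Quadratic formula: t = (3.880 ± √2.6742) / 9.81 = (3.880 ± 1.635) / 9.81 → t = 0.2288 s or 0.5622 s.
The first (ascending) time is 0.2288 s.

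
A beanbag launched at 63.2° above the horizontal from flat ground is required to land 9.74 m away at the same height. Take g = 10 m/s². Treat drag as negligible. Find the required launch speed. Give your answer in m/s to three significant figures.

Level-ground range: R = v₀² sin(2θ)/g, so v₀ = √(gR / sin 2θ).
v₀ = √(10.0 × 9.74 / sin 126.4°) = √(97.40 / 0.8049) = √121.01 = 11.00 m/s.

11.0 m/s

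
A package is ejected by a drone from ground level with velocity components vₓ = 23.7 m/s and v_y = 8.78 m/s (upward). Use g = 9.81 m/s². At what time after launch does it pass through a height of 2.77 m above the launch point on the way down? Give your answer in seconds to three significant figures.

Height y(t) = 8.780 t − 4.905 t² = 2.77 gives 4.905 t² − 8.780 t + 2.77 = 0.
Quadratic formula: t = (8.780 ± √22.741) / 9.81 = (8.780 ± 4.769) / 9.81 → t = 0.4089 s or 1.381 s.
The descending-branch root is 1.381 s.

1.38 s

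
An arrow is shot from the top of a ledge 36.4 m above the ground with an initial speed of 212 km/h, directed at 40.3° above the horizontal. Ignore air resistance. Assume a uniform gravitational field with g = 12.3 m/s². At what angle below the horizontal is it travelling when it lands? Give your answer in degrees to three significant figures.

Convert: 212 km/h = 212/3.6 = 58.89 m/s.
Resolve: vₓ = 58.89 cos 40.3° = 44.91 m/s and v_y0 = 58.89 sin 40.3° = 38.09 m/s.
The projectile lands when y = 36.4 + (38.09) t − ½·12.3·t² = 0. Positive root: t = (38.09 + √(38.09² + 2·12.3·36.4)) / 12.3 = (38.09 + 48.44) / 12.3 = 7.035 s.
At impact: v_y = v_y0 − g t = −48.44 m/s; vₓ = 44.91 m/s.
Angle below horizontal: arctan(|v_y|/vₓ) = arctan(48.44/44.91) = 47.16°.

47.2°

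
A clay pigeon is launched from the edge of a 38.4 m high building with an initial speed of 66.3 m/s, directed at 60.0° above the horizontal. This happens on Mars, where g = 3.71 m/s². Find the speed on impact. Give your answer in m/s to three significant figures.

68.4 m/s

Components: vₓ = 66.30 cos 60.0° = 33.15 m/s, v_y0 = 66.30 sin 60.0° = 57.42 m/s.
Vertical motion (up positive, ground at y = 0): 1.855 t² − (57.42) t − 38.4 = 0, so t = (57.42 + √(57.42² + 2·3.71·38.4)) / 3.71 = (57.42 + 59.85) / 3.71 = 31.61 s.
Vertical velocity at impact: v_y = v_y0 − g t = 57.42 − 3.71 × 31.61 = −59.85 m/s.
Speed: |v| = √(vₓ² + v_y²) = √(33.15² + 59.85²) = 68.42 m/s.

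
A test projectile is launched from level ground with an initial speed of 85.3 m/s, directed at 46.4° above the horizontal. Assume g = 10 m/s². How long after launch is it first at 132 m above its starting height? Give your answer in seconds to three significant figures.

2.75 s

Horizontal component vₓ = 85.30 cos 46.4° = 58.82 m/s; vertical v_y0 = 85.30 sin 46.4° = 61.77 m/s.
Require v_y0 t − ½ g t² = 132, i.e. 5.000 t² − 61.77 t + 132 = 0.
Quadratic formula: t = (61.77 ± √1175.8) / 10.0 = (61.77 ± 34.29) / 10.0 → t = 2.748 s or 9.606 s.
The first (ascending) time is 2.748 s.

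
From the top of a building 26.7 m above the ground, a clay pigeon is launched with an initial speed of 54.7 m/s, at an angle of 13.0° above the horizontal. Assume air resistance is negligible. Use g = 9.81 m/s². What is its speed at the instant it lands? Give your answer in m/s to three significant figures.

Resolve: vₓ = 54.70 cos 13.0° = 53.30 m/s and v_y0 = 54.70 sin 13.0° = 12.30 m/s.
Vertical motion (up positive, ground at y = 0): 4.905 t² − (12.30) t − 26.7 = 0, so t = (12.30 + √(12.30² + 2·9.81·26.7)) / 9.81 = (12.30 + 25.99) / 9.81 = 3.903 s.
Vertical velocity at impact: v_y = v_y0 − g t = 12.30 − 9.81 × 3.903 = −25.99 m/s.
Speed: |v| = √(vₓ² + v_y²) = √(53.30² + 25.99²) = 59.30 m/s.

59.3 m/s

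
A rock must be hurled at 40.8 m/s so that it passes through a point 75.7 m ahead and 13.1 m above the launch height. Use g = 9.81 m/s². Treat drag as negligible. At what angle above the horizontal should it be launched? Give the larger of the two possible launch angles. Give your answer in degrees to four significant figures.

Trajectory: y = x tanθ − g x² (1 + tan²θ)/(2v₀²). With x = 75.7, y = 13.1, v₀ = 40.8, g = 9.81:
16.89 tan²θ − 75.7 tanθ + (29.99) = 0.
tanθ = [75.7 ± √(75.7² − 4 × 16.89 × (29.99))] / (2 × 16.89) = (75.7 ± 60.87) / 33.77, giving tanθ = 0.4391 or 4.044.
θ = 23.71° or 76.11°; the larger is 76.11°.

76.11°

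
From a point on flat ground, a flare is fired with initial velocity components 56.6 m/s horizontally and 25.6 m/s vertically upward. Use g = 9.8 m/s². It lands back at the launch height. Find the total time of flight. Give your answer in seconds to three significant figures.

5.22 s

It returns to y = 0 when t = 2 v_y0 / g = 2(25.60)/9.80 = 5.224 s.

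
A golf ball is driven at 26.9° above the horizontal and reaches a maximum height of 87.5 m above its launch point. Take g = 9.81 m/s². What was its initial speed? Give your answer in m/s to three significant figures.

91.6 m/s

At the peak v_y = 0, so v_y0 = √(2gH) = √(2 × 9.81 × 87.5) = 41.43 m/s.
v_y0 = v₀ sin θ ⇒ v₀ = 41.43 / sin 26.9° = 91.58 m/s.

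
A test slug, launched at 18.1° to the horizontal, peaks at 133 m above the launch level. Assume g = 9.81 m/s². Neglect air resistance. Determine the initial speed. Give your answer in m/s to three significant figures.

164 m/s

At the peak v_y = 0, so v_y0 = √(2gH) = √(2 × 9.81 × 133) = 51.08 m/s.
v_y0 = v₀ sin θ ⇒ v₀ = 51.08 / sin 18.1° = 164.4 m/s.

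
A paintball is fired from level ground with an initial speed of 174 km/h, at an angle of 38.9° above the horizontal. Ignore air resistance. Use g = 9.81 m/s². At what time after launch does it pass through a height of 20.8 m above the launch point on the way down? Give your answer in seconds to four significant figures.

Convert: 174 km/h = 174/3.6 = 48.33 m/s.
Components: vₓ = 48.33 cos 38.9° = 37.62 m/s, v_y0 = 48.33 sin 38.9° = 30.35 m/s.
Height y(t) = 30.35 t − 4.905 t² = 20.8 gives 4.905 t² − 30.35 t + 20.8 = 0.
t = [30.35 ± √(30.35² − 2·9.81·20.8)] / 9.81 = (30.35 ± 22.65) / 9.81, so t = 0.7849 s or t = 5.403 s.
The descending-branch root is 5.403 s.

5.403 s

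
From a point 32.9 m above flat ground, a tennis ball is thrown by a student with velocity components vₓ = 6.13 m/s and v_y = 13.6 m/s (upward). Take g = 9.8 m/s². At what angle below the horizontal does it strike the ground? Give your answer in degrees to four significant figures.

77.99°

Vertical motion (up positive, ground at y = 0): 4.900 t² − (13.60) t − 32.9 = 0, so t = (13.60 + √(13.60² + 2·9.80·32.9)) / 9.80 = (13.60 + 28.81) / 9.80 = 4.327 s.
At impact: v_y = v_y0 − g t = −28.81 m/s; vₓ = 6.130 m/s.
Angle below horizontal: arctan(|v_y|/vₓ) = arctan(28.81/6.130) = 77.99°.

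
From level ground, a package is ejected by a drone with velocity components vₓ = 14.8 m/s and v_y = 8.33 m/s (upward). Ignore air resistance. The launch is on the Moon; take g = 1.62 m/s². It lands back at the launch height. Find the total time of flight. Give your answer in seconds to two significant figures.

10 s

It returns to y = 0 when t = 2 v_y0 / g = 2(8.330)/1.62 = 10.28 s.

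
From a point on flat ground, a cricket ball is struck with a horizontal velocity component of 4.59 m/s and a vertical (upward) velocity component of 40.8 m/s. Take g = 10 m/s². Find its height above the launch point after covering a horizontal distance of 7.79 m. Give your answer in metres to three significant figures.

x = vₓ t ⇒ t = 7.79/4.590 = 1.697 s.
Height: y = v_y0 t − ½ g t² = 40.80 × 1.697 − 5.000 × 1.697² = 69.24 − 14.40 = 54.84 m.

54.8 m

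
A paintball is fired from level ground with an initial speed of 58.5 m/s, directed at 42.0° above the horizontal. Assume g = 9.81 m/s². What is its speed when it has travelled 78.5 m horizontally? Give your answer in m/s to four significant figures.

48.47 m/s

Resolve: vₓ = 58.50 cos 42.0° = 43.47 m/s and v_y0 = 58.50 sin 42.0° = 39.14 m/s.
x = vₓ t ⇒ t = 78.5/43.47 = 1.806 s.
Vertical velocity there: v_y = v_y0 − g t = 39.14 − 9.81 × 1.806 = 21.43 m/s.
Speed: √(vₓ² + v_y²) = √(43.47² + 21.43²) = 48.47 m/s.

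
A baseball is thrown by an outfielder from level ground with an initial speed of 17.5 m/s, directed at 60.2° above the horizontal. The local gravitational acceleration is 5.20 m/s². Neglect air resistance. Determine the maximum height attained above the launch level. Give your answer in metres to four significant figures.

vₓ = 17.50 cos 60.2° = 8.697 m/s; v_y0 = 17.50 sin 60.2° = 15.19 m/s.
Peak height H = v_y0² / (2g) = 230.61 / 10.40 = 22.17 m.

22.17 m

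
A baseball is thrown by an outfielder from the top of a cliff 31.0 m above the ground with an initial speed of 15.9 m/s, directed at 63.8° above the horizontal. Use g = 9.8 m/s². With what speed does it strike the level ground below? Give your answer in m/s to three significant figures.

Horizontal component vₓ = 15.90 cos 63.8° = 7.020 m/s; vertical v_y0 = 15.90 sin 63.8° = 14.27 m/s.
With up positive and y = 0 at the ground: y(t) = 31.0 + (14.27) t − 4.900 t². Setting y = 0 and taking the positive root: t = [14.27 + √(14.27² + 2·9.80·31.0)] / 9.80 = (14.27 + 28.48) / 9.80 = 4.362 s.
Vertical velocity at impact: v_y = v_y0 − g t = 14.27 − 9.80 × 4.362 = −28.48 m/s.
Speed: |v| = √(vₓ² + v_y²) = √(7.020² + 28.48²) = 29.33 m/s.

29.3 m/s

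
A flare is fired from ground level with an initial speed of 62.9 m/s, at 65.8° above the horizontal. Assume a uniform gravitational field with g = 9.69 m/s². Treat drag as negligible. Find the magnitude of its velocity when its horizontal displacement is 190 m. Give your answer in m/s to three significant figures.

Horizontal component vₓ = 62.90 cos 65.8° = 25.78 m/s; vertical v_y0 = 62.90 sin 65.8° = 57.37 m/s.
At x = 190 m, t = x/vₓ = 190/25.78 = 7.369 s.
Vertical velocity there: v_y = v_y0 − g t = 57.37 − 9.69 × 7.369 = −14.03 m/s.
Speed: √(vₓ² + v_y²) = √(25.78² + 14.03²) = 29.36 m/s.

29.4 m/s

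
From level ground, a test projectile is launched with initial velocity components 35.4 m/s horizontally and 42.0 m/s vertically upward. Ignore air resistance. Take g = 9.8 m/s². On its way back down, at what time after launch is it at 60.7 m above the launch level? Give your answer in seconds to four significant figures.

Set y = v_y0 t − ½ g t² = 60.7: 4.900 t² − 42.00 t + 60.7 = 0.
Quadratic formula: t = (42.00 ± √574.28) / 9.80 = (42.00 ± 23.96) / 9.80 → t = 1.840 s or 6.731 s.
The descending-branch root is 6.731 s.

6.731 s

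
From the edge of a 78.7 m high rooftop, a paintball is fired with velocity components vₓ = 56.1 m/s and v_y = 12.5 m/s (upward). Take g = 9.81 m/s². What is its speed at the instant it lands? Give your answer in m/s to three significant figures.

69.6 m/s

With up positive and y = 0 at the ground: y(t) = 78.7 + (12.50) t − 4.905 t². Setting y = 0 and taking the positive root: t = [12.50 + √(12.50² + 2·9.81·78.7)] / 9.81 = (12.50 + 41.24) / 9.81 = 5.478 s.
Vertical velocity at impact: v_y = v_y0 − g t = 12.50 − 9.81 × 5.478 = −41.24 m/s.
Speed: |v| = √(vₓ² + v_y²) = √(56.10² + 41.24²) = 69.62 m/s.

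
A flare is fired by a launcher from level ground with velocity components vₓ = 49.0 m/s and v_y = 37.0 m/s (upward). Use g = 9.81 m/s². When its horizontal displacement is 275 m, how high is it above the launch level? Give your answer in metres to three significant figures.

x = vₓ t ⇒ t = 275/49.00 = 5.612 s.
Height: y = v_y0 t − ½ g t² = 37.00 × 5.612 − 4.905 × 5.612² = 207.7 − 154.5 = 53.16 m.

53.2 m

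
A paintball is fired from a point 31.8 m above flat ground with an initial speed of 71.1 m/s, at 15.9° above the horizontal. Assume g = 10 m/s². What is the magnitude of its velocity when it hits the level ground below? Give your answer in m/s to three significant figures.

Horizontal component vₓ = 71.10 cos 15.9° = 68.38 m/s; vertical v_y0 = 71.10 sin 15.9° = 19.48 m/s.
Vertical motion (up positive, ground at y = 0): 5.000 t² − (19.48) t − 31.8 = 0, so t = (19.48 + √(19.48² + 2·10.0·31.8)) / 10.0 = (19.48 + 31.87) / 10.0 = 5.134 s.
Vertical velocity at impact: v_y = v_y0 − g t = 19.48 − 10.0 × 5.134 = −31.87 m/s.
Speed: |v| = √(vₓ² + v_y²) = √(68.38² + 31.87²) = 75.44 m/s.

75.4 m/s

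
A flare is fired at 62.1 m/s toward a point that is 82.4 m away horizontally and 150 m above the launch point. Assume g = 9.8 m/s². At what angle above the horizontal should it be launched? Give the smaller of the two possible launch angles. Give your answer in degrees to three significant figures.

69.5°

Trajectory: y = x tanθ − g x² (1 + tan²θ)/(2v₀²). With x = 82.4, y = 150, v₀ = 62.1, g = 9.80:
8.627 tan²θ − 82.4 tanθ + (158.6) = 0.
tanθ = [82.4 ± √(82.4² − 4 × 8.627 × (158.6))] / (2 × 8.627) = (82.4 ± 36.27) / 17.25, giving tanθ = 2.673 or 6.878.
θ = 69.49° or 81.73°; the smaller is 69.49°.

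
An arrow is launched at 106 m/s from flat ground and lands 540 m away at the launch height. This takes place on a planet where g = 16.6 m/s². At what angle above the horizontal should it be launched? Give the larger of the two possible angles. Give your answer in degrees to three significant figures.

From R = (v₀²/g) sin 2θ: sin 2θ = 16.6 × 540 / 11236 = 0.7978.
2θ = 52.92° or 180° − 52.92° = 127.1°, so θ = 26.46° or 63.54°.
The larger angle is 63.54°.

63.5°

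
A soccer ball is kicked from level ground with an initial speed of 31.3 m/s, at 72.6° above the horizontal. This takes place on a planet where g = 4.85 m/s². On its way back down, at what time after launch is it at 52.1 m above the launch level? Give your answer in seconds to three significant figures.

Resolve: vₓ = 31.30 cos 72.6° = 9.360 m/s and v_y0 = 31.30 sin 72.6° = 29.87 m/s.
Require v_y0 t − ½ g t² = 52.1, i.e. 2.425 t² − 29.87 t + 52.1 = 0.
Quadratic formula: t = (29.87 ± √386.71) / 4.85 = (29.87 ± 19.66) / 4.85 → t = 2.104 s or 10.21 s.
The descending-branch root is 10.21 s.

10.2 s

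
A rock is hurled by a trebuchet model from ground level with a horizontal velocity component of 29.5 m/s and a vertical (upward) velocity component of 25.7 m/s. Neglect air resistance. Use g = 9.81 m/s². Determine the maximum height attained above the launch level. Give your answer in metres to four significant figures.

33.66 m

At the apex v_y = 0, so H = v_y0²/(2g) = 25.70²/19.62 = 33.66 m.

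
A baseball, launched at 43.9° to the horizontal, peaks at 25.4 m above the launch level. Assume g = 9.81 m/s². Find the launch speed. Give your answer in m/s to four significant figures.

At the peak v_y = 0, so v_y0 = √(2gH) = √(2 × 9.81 × 25.4) = 22.32 m/s.
v_y0 = v₀ sin θ ⇒ v₀ = 22.32 / sin 43.9° = 32.19 m/s.

32.19 m/s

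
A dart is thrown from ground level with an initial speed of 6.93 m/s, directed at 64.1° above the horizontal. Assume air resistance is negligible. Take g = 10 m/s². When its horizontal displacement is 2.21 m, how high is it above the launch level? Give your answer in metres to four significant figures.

Components: vₓ = 6.930 cos 64.1° = 3.027 m/s, v_y0 = 6.930 sin 64.1° = 6.234 m/s.
Time to reach x = 2.21 m: t = x/vₓ = 2.21/3.027 = 0.7301 s.
Height: y = v_y0 t − ½ g t² = 6.234 × 0.7301 − 5.000 × 0.7301² = 4.551 − 2.665 = 1.886 m.

1.886 m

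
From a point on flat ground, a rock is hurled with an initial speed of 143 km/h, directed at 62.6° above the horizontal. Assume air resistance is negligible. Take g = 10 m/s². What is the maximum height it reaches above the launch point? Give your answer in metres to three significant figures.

62.2 m

Convert: 143 km/h = 143/3.6 = 39.72 m/s.
Horizontal component vₓ = 39.72 cos 62.6° = 18.28 m/s; vertical v_y0 = 39.72 sin 62.6° = 35.27 m/s.
Peak height H = v_y0² / (2g) = 1243.7 / 20.00 = 62.18 m.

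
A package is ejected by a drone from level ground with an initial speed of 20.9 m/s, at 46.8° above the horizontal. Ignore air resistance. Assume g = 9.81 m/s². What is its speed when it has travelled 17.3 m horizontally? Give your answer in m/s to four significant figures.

14.70 m/s

Components: vₓ = 20.90 cos 46.8° = 14.31 m/s, v_y0 = 20.90 sin 46.8° = 15.24 m/s.
x = vₓ t ⇒ t = 17.3/14.31 = 1.209 s.
Vertical velocity there: v_y = v_y0 − g t = 15.24 − 9.81 × 1.209 = 3.373 m/s.
Speed: √(vₓ² + v_y²) = √(14.31² + 3.373²) = 14.70 m/s.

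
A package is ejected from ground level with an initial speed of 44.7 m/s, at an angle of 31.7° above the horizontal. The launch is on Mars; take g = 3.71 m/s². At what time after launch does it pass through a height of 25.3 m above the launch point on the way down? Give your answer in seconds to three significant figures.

11.5 s

Horizontal component vₓ = 44.70 cos 31.7° = 38.03 m/s; vertical v_y0 = 44.70 sin 31.7° = 23.49 m/s.
Height y(t) = 23.49 t − 1.855 t² = 25.3 gives 1.855 t² − 23.49 t + 25.3 = 0.
Quadratic formula: t = (23.49 ± √363.99) / 3.71 = (23.49 ± 19.08) / 3.71 → t = 1.189 s or 11.47 s.
The descending-branch root is 11.47 s.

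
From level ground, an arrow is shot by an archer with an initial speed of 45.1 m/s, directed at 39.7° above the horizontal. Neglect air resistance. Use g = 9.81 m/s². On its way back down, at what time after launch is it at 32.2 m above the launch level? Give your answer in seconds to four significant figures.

4.372 s

Resolve: vₓ = 45.10 cos 39.7° = 34.70 m/s and v_y0 = 45.10 sin 39.7° = 28.81 m/s.
Height y(t) = 28.81 t − 4.905 t² = 32.2 gives 4.905 t² − 28.81 t + 32.2 = 0.
Quadratic formula: t = (28.81 ± √198.16) / 9.81 = (28.81 ± 14.08) / 9.81 → t = 1.502 s or 4.372 s.
The descending-branch root is 4.372 s.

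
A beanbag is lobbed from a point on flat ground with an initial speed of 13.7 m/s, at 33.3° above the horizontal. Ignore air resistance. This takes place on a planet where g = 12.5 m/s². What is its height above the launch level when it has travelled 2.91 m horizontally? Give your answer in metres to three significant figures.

1.51 m

vₓ = 13.70 cos 33.3° = 11.45 m/s; v_y0 = 13.70 sin 33.3° = 7.522 m/s.
Time to reach x = 2.91 m: t = x/vₓ = 2.91/11.45 = 0.2541 s.
Height: y = v_y0 t − ½ g t² = 7.522 × 0.2541 − 6.250 × 0.2541² = 1.912 − 0.4037 = 1.508 m.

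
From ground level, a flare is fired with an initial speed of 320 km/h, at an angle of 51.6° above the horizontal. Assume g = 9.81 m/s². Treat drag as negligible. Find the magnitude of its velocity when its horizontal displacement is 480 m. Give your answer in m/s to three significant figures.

Convert: 320 km/h = 320/3.6 = 88.89 m/s.
Horizontal component vₓ = 88.89 cos 51.6° = 55.21 m/s; vertical v_y0 = 88.89 sin 51.6° = 69.66 m/s.
x = vₓ t ⇒ t = 480/55.21 = 8.694 s.
Vertical velocity there: v_y = v_y0 − g t = 69.66 − 9.81 × 8.694 = −15.62 m/s.
Speed: √(vₓ² + v_y²) = √(55.21² + 15.62²) = 57.38 m/s.

57.4 m/s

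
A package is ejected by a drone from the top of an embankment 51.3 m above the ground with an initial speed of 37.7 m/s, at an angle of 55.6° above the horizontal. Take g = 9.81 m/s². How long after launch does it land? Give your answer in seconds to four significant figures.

vₓ = 37.70 cos 55.6° = 21.30 m/s; v_y0 = 37.70 sin 55.6° = 31.11 m/s.
Vertical motion (up positive, ground at y = 0): 4.905 t² − (31.11) t − 51.3 = 0, so t = (31.11 + √(31.11² + 2·9.81·51.3)) / 9.81 = (31.11 + 44.43) / 9.81 = 7.700 s.

7.700 s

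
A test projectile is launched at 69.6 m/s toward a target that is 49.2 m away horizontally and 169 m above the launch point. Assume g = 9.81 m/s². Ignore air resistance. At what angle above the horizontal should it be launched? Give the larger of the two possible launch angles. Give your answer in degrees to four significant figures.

Trajectory: y = x tanθ − g x² (1 + tan²θ)/(2v₀²). With x = 49.2, y = 169, v₀ = 69.6, g = 9.81:
2.451 tan²θ − 49.2 tanθ + (171.5) = 0.
tanθ = [49.2 ± √(49.2² − 4 × 2.451 × (171.5))] / (2 × 2.451) = (49.2 ± 27.20) / 4.902, giving tanθ = 4.488 or 15.58.
θ = 77.44° or 86.33°; the larger is 86.33°.

86.33°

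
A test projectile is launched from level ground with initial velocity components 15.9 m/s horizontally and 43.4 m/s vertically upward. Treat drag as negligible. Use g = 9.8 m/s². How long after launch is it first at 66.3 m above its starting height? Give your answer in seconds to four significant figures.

Height y(t) = 43.40 t − 4.900 t² = 66.3 gives 4.900 t² − 43.40 t + 66.3 = 0.
Quadratic formula: t = (43.40 ± √584.08) / 9.80 = (43.40 ± 24.17) / 9.80 → t = 1.962 s or 6.895 s.
The first (ascending) time is 1.962 s.

1.962 s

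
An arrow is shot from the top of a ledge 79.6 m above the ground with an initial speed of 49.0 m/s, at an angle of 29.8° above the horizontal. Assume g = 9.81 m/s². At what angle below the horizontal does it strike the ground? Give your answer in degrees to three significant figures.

47.5°

Components: vₓ = 49.00 cos 29.8° = 42.52 m/s, v_y0 = 49.00 sin 29.8° = 24.35 m/s.
With up positive and y = 0 at the ground: y(t) = 79.6 + (24.35) t − 4.905 t². Setting y = 0 and taking the positive root: t = [24.35 + √(24.35² + 2·9.81·79.6)] / 9.81 = (24.35 + 46.42) / 9.81 = 7.214 s.
At impact: v_y = v_y0 − g t = −46.42 m/s; vₓ = 42.52 m/s.
Angle below horizontal: arctan(|v_y|/vₓ) = arctan(46.42/42.52) = 47.51°.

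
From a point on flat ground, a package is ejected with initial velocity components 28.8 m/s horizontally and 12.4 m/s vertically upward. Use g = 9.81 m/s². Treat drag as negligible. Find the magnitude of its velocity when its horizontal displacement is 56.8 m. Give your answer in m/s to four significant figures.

29.63 m/s

x = vₓ t ⇒ t = 56.8/28.80 = 1.972 s.
Vertical velocity there: v_y = v_y0 − g t = 12.40 − 9.81 × 1.972 = −6.948 m/s.
Speed: √(vₓ² + v_y²) = √(28.80² + 6.948²) = 29.63 m/s.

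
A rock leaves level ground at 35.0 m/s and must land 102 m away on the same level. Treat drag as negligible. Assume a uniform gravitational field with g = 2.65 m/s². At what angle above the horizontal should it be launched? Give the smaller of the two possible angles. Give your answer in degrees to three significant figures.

6.37°

Level-ground range R = v₀² sin(2θ)/g ⇒ sin(2θ) = gR/v₀² = 2.65 × 102 / 35.0² = 0.2207.
2θ = 12.75° or 180° − 12.75° = 167.3°, so θ = 6.374° or 83.63°.
The smaller angle is 6.374°.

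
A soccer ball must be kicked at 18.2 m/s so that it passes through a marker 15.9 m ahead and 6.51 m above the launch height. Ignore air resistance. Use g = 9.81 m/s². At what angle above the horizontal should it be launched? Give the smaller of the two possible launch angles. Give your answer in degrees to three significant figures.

Trajectory: y = x tanθ − g x² (1 + tan²θ)/(2v₀²). With x = 15.9, y = 6.51, v₀ = 18.2, g = 9.81:
3.744 tan²θ − 15.9 tanθ + (10.25) = 0.
tanθ = [15.9 ± √(15.9² − 4 × 3.744 × (10.25))] / (2 × 3.744) = (15.9 ± 9.963) / 7.487, giving tanθ = 0.7929 or 3.454.
θ = 38.41° or 73.85°; the smaller is 38.41°.

38.4°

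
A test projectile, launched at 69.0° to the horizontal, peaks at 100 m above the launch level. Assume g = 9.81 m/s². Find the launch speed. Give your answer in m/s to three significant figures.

47.4 m/s

At the peak v_y = 0, so v_y0 = √(2gH) = √(2 × 9.81 × 100) = 44.29 m/s.
v_y0 = v₀ sin θ ⇒ v₀ = 44.29 / sin 69.0° = 47.45 m/s.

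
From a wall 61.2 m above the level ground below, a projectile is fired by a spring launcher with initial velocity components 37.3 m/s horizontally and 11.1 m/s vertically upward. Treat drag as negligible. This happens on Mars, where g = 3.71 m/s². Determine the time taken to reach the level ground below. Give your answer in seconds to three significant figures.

9.47 s

The projectile lands when y = 61.2 + (11.10) t − ½·3.71·t² = 0. Positive root: t = (11.10 + √(11.10² + 2·3.71·61.2)) / 3.71 = (11.10 + 24.03) / 3.71 = 9.468 s.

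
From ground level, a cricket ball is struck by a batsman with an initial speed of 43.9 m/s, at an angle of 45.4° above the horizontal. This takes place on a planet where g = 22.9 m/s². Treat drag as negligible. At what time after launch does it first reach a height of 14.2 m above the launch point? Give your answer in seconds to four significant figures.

Horizontal component vₓ = 43.90 cos 45.4° = 30.82 m/s; vertical v_y0 = 43.90 sin 45.4° = 31.26 m/s.
Require v_y0 t − ½ g t² = 14.2, i.e. 11.45 t² − 31.26 t + 14.2 = 0.
Quadratic formula: t = (31.26 ± √326.70) / 22.9 = (31.26 ± 18.07) / 22.9 → t = 0.5757 s or 2.154 s.
The first (ascending) time is 0.5757 s.

0.5757 s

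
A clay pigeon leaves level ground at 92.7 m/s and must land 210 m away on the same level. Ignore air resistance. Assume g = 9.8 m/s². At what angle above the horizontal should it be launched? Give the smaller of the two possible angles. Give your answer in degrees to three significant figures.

6.93°

R = v₀² sin 2θ / g gives sin 2θ = gR/v₀² = 9.80·210/92.7² = 0.2395.
2θ = 13.86° or 180° − 13.86° = 166.1°, so θ = 6.928° or 83.07°.
The smaller angle is 6.928°.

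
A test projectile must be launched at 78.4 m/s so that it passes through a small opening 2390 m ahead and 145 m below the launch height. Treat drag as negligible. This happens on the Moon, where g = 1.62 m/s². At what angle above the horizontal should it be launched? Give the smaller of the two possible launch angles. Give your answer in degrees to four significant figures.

Trajectory: y = x tanθ − g x² (1 + tan²θ)/(2v₀²). With x = 2390, y = −145, v₀ = 78.4, g = 1.62:
752.7 tan²θ − 2390 tanθ + (607.7) = 0.
tanθ = [2390 ± √(2390² − 4 × 752.7 × (607.7))] / (2 × 752.7) = (2390 ± 1970) / 1505, giving tanθ = 0.2788 or 2.896.
θ = 15.58° or 70.95°; the smaller is 15.58°.

15.58°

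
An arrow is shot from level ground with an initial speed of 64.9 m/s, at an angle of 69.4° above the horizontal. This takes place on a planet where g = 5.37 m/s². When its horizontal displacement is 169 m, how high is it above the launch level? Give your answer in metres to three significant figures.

vₓ = 64.90 cos 69.4° = 22.83 m/s; v_y0 = 64.90 sin 69.4° = 60.75 m/s.
At x = 169 m, t = x/vₓ = 169/22.83 = 7.401 s.
Height: y = v_y0 t − ½ g t² = 60.75 × 7.401 − 2.685 × 7.401² = 449.6 − 147.1 = 302.5 m.

303 m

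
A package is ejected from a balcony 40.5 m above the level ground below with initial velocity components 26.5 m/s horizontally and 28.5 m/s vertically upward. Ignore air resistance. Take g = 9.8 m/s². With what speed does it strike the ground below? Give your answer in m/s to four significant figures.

48.04 m/s

Vertical motion (up positive, ground at y = 0): 4.900 t² − (28.50) t − 40.5 = 0, so t = (28.50 + √(28.50² + 2·9.80·40.5)) / 9.80 = (28.50 + 40.08) / 9.80 = 6.998 s.
Vertical velocity at impact: v_y = v_y0 − g t = 28.50 − 9.80 × 6.998 = −40.08 m/s.
Speed: |v| = √(vₓ² + v_y²) = √(26.50² + 40.08²) = 48.04 m/s.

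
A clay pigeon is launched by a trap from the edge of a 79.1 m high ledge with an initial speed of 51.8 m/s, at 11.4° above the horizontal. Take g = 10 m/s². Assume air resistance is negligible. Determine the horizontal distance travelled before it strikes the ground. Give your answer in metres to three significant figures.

261 m

Resolve: vₓ = 51.80 cos 11.4° = 50.78 m/s and v_y0 = 51.80 sin 11.4° = 10.24 m/s.
Vertical motion (up positive, ground at y = 0): 5.000 t² − (10.24) t − 79.1 = 0, so t = (10.24 + √(10.24² + 2·10.0·79.1)) / 10.0 = (10.24 + 41.07) / 10.0 = 5.131 s.
Horizontal distance: R = vₓ t = 50.78 × 5.131 = 260.5 m.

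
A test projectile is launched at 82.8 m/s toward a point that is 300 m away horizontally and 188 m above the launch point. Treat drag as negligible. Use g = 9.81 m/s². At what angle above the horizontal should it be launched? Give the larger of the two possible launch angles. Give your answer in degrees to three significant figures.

Trajectory: y = x tanθ − g x² (1 + tan²θ)/(2v₀²). With x = 300, y = 188, v₀ = 82.8, g = 9.81:
64.39 tan²θ − 300 tanθ + (252.4) = 0.
tanθ = [300 ± √(300² − 4 × 64.39 × (252.4))] / (2 × 64.39) = (300 ± 158.1) / 128.8, giving tanθ = 1.102 or 3.557.
θ = 47.78° or 74.30°; the larger is 74.30°.

74.3°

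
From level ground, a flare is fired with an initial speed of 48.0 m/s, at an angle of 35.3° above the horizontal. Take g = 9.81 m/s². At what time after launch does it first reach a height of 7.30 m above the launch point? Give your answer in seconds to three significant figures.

Components: vₓ = 48.00 cos 35.3° = 39.17 m/s, v_y0 = 48.00 sin 35.3° = 27.74 m/s.
Require v_y0 t − ½ g t² = 7.30, i.e. 4.905 t² − 27.74 t + 7.30 = 0.
t = [27.74 ± √(27.74² − 2·9.81·7.30)] / 9.81 = (27.74 ± 25.02) / 9.81, so t = 0.2767 s or t = 5.378 s.
The first (ascending) time is 0.2767 s.

0.277 s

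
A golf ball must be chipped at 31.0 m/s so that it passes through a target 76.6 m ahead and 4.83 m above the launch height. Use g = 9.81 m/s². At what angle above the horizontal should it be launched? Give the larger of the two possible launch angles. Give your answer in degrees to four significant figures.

Trajectory: y = x tanθ − g x² (1 + tan²θ)/(2v₀²). With x = 76.6, y = 4.83, v₀ = 31.0, g = 9.81:
29.95 tan²θ − 76.6 tanθ + (34.78) = 0.
tanθ = [76.6 ± √(76.6² − 4 × 29.95 × (34.78))] / (2 × 29.95) = (76.6 ± 41.25) / 59.90, giving tanθ = 0.5902 or 1.968.
θ = 30.55° or 63.06°; the larger is 63.06°.

63.06°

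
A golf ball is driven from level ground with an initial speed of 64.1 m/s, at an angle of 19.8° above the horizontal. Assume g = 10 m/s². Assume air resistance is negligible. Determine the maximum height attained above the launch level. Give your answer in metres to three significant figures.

Horizontal component vₓ = 64.10 cos 19.8° = 60.31 m/s; vertical v_y0 = 64.10 sin 19.8° = 21.71 m/s.
At the apex v_y = 0, so H = v_y0²/(2g) = 21.71²/20.00 = 23.57 m.

23.6 m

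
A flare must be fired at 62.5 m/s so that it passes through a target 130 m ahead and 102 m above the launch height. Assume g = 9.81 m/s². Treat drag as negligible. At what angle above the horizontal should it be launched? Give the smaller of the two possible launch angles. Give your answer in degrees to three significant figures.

49.5°

Trajectory: y = x tanθ − g x² (1 + tan²θ)/(2v₀²). With x = 130, y = 102, v₀ = 62.5, g = 9.81:
21.22 tan²θ − 130 tanθ + (123.2) = 0.
tanθ = [130 ± √(130² − 4 × 21.22 × (123.2))] / (2 × 21.22) = (130 ± 80.25) / 42.44, giving tanθ = 1.172 or 4.954.
θ = 49.53° or 78.59°; the smaller is 49.53°.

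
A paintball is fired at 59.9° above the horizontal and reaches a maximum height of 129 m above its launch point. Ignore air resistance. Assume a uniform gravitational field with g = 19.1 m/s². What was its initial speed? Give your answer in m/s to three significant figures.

81.1 m/s

At the peak v_y = 0, so v_y0 = √(2gH) = √(2 × 19.1 × 129) = 70.20 m/s.
v_y0 = v₀ sin θ ⇒ v₀ = 70.20 / sin 59.9° = 81.14 m/s.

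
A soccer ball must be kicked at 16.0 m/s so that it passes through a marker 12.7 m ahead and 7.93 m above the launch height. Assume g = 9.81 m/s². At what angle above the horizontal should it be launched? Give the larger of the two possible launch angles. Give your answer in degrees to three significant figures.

70.8°

Trajectory: y = x tanθ − g x² (1 + tan²θ)/(2v₀²). With x = 12.7, y = 7.93, v₀ = 16.0, g = 9.81:
3.090 tan²θ − 12.7 tanθ + (11.02) = 0.
tanθ = [12.7 ± √(12.7² − 4 × 3.090 × (11.02))] / (2 × 3.090) = (12.7 ± 5.006) / 6.181, giving tanθ = 1.245 or 2.865.
θ = 51.22° or 70.76°; the larger is 70.76°.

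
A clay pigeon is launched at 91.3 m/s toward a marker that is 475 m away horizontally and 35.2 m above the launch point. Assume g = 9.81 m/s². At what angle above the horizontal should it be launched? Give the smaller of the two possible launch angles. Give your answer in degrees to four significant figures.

Trajectory: y = x tanθ − g x² (1 + tan²θ)/(2v₀²). With x = 475, y = 35.2, v₀ = 91.3, g = 9.81:
132.8 tan²θ − 475 tanθ + (168.0) = 0.
tanθ = [475 ± √(475² − 4 × 132.8 × (168.0))] / (2 × 132.8) = (475 ± 369.4) / 265.5, giving tanθ = 0.3979 or 3.180.
θ = 21.70° or 72.54°; the smaller is 21.70°.

21.70°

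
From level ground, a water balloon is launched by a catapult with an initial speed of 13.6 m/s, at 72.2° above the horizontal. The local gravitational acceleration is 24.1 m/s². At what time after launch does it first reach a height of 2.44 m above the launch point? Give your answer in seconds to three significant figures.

0.244 s

Horizontal component vₓ = 13.60 cos 72.2° = 4.157 m/s; vertical v_y0 = 13.60 sin 72.2° = 12.95 m/s.
Require v_y0 t − ½ g t² = 2.44, i.e. 12.05 t² − 12.95 t + 2.44 = 0.
t = [12.95 ± √(12.95² − 2·24.1·2.44)] / 24.1 = (12.95 ± 7.076) / 24.1, so t = 0.2437 s or t = 0.8309 s.
The first (ascending) time is 0.2437 s.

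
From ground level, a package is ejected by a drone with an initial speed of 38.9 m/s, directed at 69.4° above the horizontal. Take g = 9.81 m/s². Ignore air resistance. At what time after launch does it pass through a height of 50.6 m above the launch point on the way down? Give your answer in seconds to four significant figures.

5.572 s

Components: vₓ = 38.90 cos 69.4° = 13.69 m/s, v_y0 = 38.90 sin 69.4° = 36.41 m/s.
Require v_y0 t − ½ g t² = 50.6, i.e. 4.905 t² − 36.41 t + 50.6 = 0.
Quadratic formula: t = (36.41 ± √333.11) / 9.81 = (36.41 ± 18.25) / 9.81 → t = 1.851 s or 5.572 s.
The descending-branch root is 5.572 s.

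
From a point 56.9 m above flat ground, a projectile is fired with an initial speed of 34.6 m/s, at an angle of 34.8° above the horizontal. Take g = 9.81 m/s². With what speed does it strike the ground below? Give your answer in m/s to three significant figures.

vₓ = 34.60 cos 34.8° = 28.41 m/s; v_y0 = 34.60 sin 34.8° = 19.75 m/s.
Vertical motion (up positive, ground at y = 0): 4.905 t² − (19.75) t − 56.9 = 0, so t = (19.75 + √(19.75² + 2·9.81·56.9)) / 9.81 = (19.75 + 38.81) / 9.81 = 5.969 s.
Vertical velocity at impact: v_y = v_y0 − g t = 19.75 − 9.81 × 5.969 = −38.81 m/s.
Speed: |v| = √(vₓ² + v_y²) = √(28.41² + 38.81²) = 48.10 m/s.

48.1 m/s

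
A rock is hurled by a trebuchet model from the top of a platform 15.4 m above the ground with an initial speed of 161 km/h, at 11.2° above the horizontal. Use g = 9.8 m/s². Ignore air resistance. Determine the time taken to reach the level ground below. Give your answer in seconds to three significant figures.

2.87 s

Convert: 161 km/h = 161/3.6 = 44.72 m/s.
Horizontal component vₓ = 44.72 cos 11.2° = 43.87 m/s; vertical v_y0 = 44.72 sin 11.2° = 8.687 m/s.
With up positive and y = 0 at the ground: y(t) = 15.4 + (8.687) t − 4.900 t². Setting y = 0 and taking the positive root: t = [8.687 + √(8.687² + 2·9.80·15.4)] / 9.80 = (8.687 + 19.42) / 9.80 = 2.868 s.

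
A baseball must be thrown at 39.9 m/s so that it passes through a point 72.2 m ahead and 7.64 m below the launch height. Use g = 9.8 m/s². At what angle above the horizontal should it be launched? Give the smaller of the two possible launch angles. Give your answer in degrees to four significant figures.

6.819°

Trajectory: y = x tanθ − g x² (1 + tan²θ)/(2v₀²). With x = 72.2, y = −7.64, v₀ = 39.9, g = 9.80:
16.04 tan²θ − 72.2 tanθ + (8.404) = 0.
tanθ = [72.2 ± √(72.2² − 4 × 16.04 × (8.404))] / (2 × 16.04) = (72.2 ± 68.36) / 32.09, giving tanθ = 0.1196 or 4.380.
θ = 6.819° or 77.14°; the smaller is 6.819°.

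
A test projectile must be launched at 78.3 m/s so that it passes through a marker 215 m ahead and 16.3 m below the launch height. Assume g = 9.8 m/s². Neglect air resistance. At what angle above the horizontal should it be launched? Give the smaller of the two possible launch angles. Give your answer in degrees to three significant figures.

5.58°

Trajectory: y = x tanθ − g x² (1 + tan²θ)/(2v₀²). With x = 215, y = −16.3, v₀ = 78.3, g = 9.80:
36.94 tan²θ − 215 tanθ + (20.64) = 0.
tanθ = [215 ± √(215² − 4 × 36.94 × (20.64))] / (2 × 36.94) = (215 ± 207.8) / 73.89, giving tanθ = 0.09766 or 5.722.
θ = 5.578° or 80.09°; the smaller is 5.578°.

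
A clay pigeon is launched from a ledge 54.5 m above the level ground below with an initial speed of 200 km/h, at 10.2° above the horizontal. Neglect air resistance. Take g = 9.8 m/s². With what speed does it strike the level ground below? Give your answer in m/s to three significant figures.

Convert: 200 km/h = 200/3.6 = 55.56 m/s.
Resolve: vₓ = 55.56 cos 10.2° = 54.68 m/s and v_y0 = 55.56 sin 10.2° = 9.838 m/s.
With up positive and y = 0 at the ground: y(t) = 54.5 + (9.838) t − 4.900 t². Setting y = 0 and taking the positive root: t = [9.838 + √(9.838² + 2·9.80·54.5)] / 9.80 = (9.838 + 34.13) / 9.80 = 4.487 s.
Vertical velocity at impact: v_y = v_y0 − g t = 9.838 − 9.80 × 4.487 = −34.13 m/s.
Speed: |v| = √(vₓ² + v_y²) = √(54.68² + 34.13²) = 64.46 m/s.

64.5 m/s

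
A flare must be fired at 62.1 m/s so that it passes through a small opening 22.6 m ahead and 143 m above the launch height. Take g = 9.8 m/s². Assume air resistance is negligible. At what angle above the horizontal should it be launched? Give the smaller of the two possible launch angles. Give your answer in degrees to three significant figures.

Trajectory: y = x tanθ − g x² (1 + tan²θ)/(2v₀²). With x = 22.6, y = 143, v₀ = 62.1, g = 9.80:
0.6490 tan²θ − 22.6 tanθ + (143.6) = 0.
tanθ = [22.6 ± √(22.6² − 4 × 0.6490 × (143.6))] / (2 × 0.6490) = (22.6 ± 11.74) / 1.298, giving tanθ = 8.366 or 26.46.
θ = 83.18° or 87.84°; the smaller is 83.18°.

83.2°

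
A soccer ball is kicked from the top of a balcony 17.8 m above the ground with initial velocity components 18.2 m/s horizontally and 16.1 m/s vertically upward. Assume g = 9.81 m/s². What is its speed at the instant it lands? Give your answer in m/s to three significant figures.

With up positive and y = 0 at the ground: y(t) = 17.8 + (16.10) t − 4.905 t². Setting y = 0 and taking the positive root: t = [16.10 + √(16.10² + 2·9.81·17.8)] / 9.81 = (16.10 + 24.67) / 9.81 = 4.156 s.
Vertical velocity at impact: v_y = v_y0 − g t = 16.10 − 9.81 × 4.156 = −24.67 m/s.
Speed: |v| = √(vₓ² + v_y²) = √(18.20² + 24.67²) = 30.65 m/s.

30.7 m/s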